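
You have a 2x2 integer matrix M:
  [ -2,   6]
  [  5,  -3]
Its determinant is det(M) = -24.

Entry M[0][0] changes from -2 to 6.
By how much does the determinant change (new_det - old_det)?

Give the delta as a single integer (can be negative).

Answer: -24

Derivation:
Cofactor C_00 = -3
Entry delta = 6 - -2 = 8
Det delta = entry_delta * cofactor = 8 * -3 = -24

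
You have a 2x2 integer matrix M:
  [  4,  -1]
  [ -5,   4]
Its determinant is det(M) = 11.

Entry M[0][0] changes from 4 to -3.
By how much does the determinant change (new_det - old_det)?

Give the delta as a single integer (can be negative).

Cofactor C_00 = 4
Entry delta = -3 - 4 = -7
Det delta = entry_delta * cofactor = -7 * 4 = -28

Answer: -28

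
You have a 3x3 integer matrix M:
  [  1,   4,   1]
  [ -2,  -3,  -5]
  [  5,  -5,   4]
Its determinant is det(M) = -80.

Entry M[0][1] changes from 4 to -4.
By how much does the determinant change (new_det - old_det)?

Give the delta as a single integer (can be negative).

Answer: 136

Derivation:
Cofactor C_01 = -17
Entry delta = -4 - 4 = -8
Det delta = entry_delta * cofactor = -8 * -17 = 136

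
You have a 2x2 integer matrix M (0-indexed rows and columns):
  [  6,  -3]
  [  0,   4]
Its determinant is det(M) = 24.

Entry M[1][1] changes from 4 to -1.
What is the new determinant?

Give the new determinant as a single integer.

det is linear in row 1: changing M[1][1] by delta changes det by delta * cofactor(1,1).
Cofactor C_11 = (-1)^(1+1) * minor(1,1) = 6
Entry delta = -1 - 4 = -5
Det delta = -5 * 6 = -30
New det = 24 + -30 = -6

Answer: -6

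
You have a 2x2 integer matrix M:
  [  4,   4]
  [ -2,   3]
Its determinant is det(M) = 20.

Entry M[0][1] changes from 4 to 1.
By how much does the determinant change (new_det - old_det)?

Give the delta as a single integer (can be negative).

Cofactor C_01 = 2
Entry delta = 1 - 4 = -3
Det delta = entry_delta * cofactor = -3 * 2 = -6

Answer: -6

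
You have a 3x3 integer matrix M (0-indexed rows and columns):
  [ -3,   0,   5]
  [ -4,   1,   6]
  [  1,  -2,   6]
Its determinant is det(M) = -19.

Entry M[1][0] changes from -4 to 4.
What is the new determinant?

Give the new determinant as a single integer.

Answer: -99

Derivation:
det is linear in row 1: changing M[1][0] by delta changes det by delta * cofactor(1,0).
Cofactor C_10 = (-1)^(1+0) * minor(1,0) = -10
Entry delta = 4 - -4 = 8
Det delta = 8 * -10 = -80
New det = -19 + -80 = -99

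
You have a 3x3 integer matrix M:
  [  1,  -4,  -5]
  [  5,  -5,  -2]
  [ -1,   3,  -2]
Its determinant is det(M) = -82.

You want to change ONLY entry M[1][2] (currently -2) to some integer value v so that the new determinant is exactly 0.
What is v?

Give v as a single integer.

Answer: 80

Derivation:
det is linear in entry M[1][2]: det = old_det + (v - -2) * C_12
Cofactor C_12 = 1
Want det = 0: -82 + (v - -2) * 1 = 0
  (v - -2) = 82 / 1 = 82
  v = -2 + (82) = 80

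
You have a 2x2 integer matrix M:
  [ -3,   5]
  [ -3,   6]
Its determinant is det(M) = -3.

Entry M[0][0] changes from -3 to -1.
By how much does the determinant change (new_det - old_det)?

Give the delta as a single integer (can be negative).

Answer: 12

Derivation:
Cofactor C_00 = 6
Entry delta = -1 - -3 = 2
Det delta = entry_delta * cofactor = 2 * 6 = 12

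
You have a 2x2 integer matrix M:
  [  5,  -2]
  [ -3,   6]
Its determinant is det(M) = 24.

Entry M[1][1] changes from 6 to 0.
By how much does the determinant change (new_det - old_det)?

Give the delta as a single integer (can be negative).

Answer: -30

Derivation:
Cofactor C_11 = 5
Entry delta = 0 - 6 = -6
Det delta = entry_delta * cofactor = -6 * 5 = -30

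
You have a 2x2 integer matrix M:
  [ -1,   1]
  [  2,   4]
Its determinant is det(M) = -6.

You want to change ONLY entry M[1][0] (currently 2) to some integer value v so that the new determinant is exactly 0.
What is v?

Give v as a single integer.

det is linear in entry M[1][0]: det = old_det + (v - 2) * C_10
Cofactor C_10 = -1
Want det = 0: -6 + (v - 2) * -1 = 0
  (v - 2) = 6 / -1 = -6
  v = 2 + (-6) = -4

Answer: -4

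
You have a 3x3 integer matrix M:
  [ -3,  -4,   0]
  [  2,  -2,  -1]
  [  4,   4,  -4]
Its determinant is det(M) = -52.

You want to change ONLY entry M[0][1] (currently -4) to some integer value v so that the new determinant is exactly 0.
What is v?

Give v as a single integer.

Answer: 9

Derivation:
det is linear in entry M[0][1]: det = old_det + (v - -4) * C_01
Cofactor C_01 = 4
Want det = 0: -52 + (v - -4) * 4 = 0
  (v - -4) = 52 / 4 = 13
  v = -4 + (13) = 9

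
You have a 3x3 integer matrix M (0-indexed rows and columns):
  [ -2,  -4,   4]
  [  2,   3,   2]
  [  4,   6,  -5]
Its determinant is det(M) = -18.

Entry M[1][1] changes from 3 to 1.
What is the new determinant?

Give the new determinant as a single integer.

det is linear in row 1: changing M[1][1] by delta changes det by delta * cofactor(1,1).
Cofactor C_11 = (-1)^(1+1) * minor(1,1) = -6
Entry delta = 1 - 3 = -2
Det delta = -2 * -6 = 12
New det = -18 + 12 = -6

Answer: -6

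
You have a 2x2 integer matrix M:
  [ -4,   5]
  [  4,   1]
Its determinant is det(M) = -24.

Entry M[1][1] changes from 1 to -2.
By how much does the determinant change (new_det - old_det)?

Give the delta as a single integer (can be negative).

Answer: 12

Derivation:
Cofactor C_11 = -4
Entry delta = -2 - 1 = -3
Det delta = entry_delta * cofactor = -3 * -4 = 12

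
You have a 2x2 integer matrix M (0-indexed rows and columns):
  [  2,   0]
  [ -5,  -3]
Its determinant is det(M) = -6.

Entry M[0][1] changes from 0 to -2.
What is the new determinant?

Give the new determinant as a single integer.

det is linear in row 0: changing M[0][1] by delta changes det by delta * cofactor(0,1).
Cofactor C_01 = (-1)^(0+1) * minor(0,1) = 5
Entry delta = -2 - 0 = -2
Det delta = -2 * 5 = -10
New det = -6 + -10 = -16

Answer: -16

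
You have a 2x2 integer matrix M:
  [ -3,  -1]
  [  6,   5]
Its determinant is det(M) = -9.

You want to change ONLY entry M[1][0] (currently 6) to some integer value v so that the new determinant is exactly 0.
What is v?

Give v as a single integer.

Answer: 15

Derivation:
det is linear in entry M[1][0]: det = old_det + (v - 6) * C_10
Cofactor C_10 = 1
Want det = 0: -9 + (v - 6) * 1 = 0
  (v - 6) = 9 / 1 = 9
  v = 6 + (9) = 15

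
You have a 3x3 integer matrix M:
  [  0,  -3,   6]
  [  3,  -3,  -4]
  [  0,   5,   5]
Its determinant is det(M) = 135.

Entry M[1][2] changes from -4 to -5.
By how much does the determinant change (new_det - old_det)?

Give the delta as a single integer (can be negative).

Cofactor C_12 = 0
Entry delta = -5 - -4 = -1
Det delta = entry_delta * cofactor = -1 * 0 = 0

Answer: 0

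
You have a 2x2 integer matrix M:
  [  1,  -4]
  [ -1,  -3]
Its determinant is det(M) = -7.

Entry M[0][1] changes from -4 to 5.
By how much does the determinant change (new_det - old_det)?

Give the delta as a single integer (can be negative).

Cofactor C_01 = 1
Entry delta = 5 - -4 = 9
Det delta = entry_delta * cofactor = 9 * 1 = 9

Answer: 9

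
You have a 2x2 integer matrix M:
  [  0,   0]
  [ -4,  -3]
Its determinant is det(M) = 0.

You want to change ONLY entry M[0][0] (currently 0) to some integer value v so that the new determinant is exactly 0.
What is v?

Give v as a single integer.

Answer: 0

Derivation:
det is linear in entry M[0][0]: det = old_det + (v - 0) * C_00
Cofactor C_00 = -3
Want det = 0: 0 + (v - 0) * -3 = 0
  (v - 0) = 0 / -3 = 0
  v = 0 + (0) = 0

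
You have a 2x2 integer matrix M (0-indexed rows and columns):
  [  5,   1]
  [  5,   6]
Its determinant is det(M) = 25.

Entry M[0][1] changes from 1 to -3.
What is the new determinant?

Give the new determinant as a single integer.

det is linear in row 0: changing M[0][1] by delta changes det by delta * cofactor(0,1).
Cofactor C_01 = (-1)^(0+1) * minor(0,1) = -5
Entry delta = -3 - 1 = -4
Det delta = -4 * -5 = 20
New det = 25 + 20 = 45

Answer: 45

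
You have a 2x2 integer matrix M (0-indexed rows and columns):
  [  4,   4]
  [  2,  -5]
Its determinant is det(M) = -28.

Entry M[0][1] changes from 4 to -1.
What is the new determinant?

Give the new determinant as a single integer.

det is linear in row 0: changing M[0][1] by delta changes det by delta * cofactor(0,1).
Cofactor C_01 = (-1)^(0+1) * minor(0,1) = -2
Entry delta = -1 - 4 = -5
Det delta = -5 * -2 = 10
New det = -28 + 10 = -18

Answer: -18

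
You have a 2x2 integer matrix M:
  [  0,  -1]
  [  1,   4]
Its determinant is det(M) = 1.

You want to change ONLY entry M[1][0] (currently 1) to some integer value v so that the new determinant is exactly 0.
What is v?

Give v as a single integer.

det is linear in entry M[1][0]: det = old_det + (v - 1) * C_10
Cofactor C_10 = 1
Want det = 0: 1 + (v - 1) * 1 = 0
  (v - 1) = -1 / 1 = -1
  v = 1 + (-1) = 0

Answer: 0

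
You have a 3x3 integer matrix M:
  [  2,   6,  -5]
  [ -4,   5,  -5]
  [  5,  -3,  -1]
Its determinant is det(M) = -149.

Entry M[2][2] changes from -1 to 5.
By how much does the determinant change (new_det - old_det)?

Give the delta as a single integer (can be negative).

Cofactor C_22 = 34
Entry delta = 5 - -1 = 6
Det delta = entry_delta * cofactor = 6 * 34 = 204

Answer: 204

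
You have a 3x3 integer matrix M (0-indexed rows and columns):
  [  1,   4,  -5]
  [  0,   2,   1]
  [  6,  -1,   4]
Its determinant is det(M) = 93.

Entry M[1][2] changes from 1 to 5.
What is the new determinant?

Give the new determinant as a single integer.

Answer: 193

Derivation:
det is linear in row 1: changing M[1][2] by delta changes det by delta * cofactor(1,2).
Cofactor C_12 = (-1)^(1+2) * minor(1,2) = 25
Entry delta = 5 - 1 = 4
Det delta = 4 * 25 = 100
New det = 93 + 100 = 193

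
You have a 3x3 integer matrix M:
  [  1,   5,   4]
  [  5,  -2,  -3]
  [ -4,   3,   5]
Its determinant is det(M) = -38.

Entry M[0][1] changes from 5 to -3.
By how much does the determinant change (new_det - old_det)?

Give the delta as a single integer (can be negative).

Answer: 104

Derivation:
Cofactor C_01 = -13
Entry delta = -3 - 5 = -8
Det delta = entry_delta * cofactor = -8 * -13 = 104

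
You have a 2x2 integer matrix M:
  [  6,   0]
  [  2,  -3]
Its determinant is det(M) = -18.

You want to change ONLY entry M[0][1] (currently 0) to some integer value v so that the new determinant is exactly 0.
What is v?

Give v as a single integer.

Answer: -9

Derivation:
det is linear in entry M[0][1]: det = old_det + (v - 0) * C_01
Cofactor C_01 = -2
Want det = 0: -18 + (v - 0) * -2 = 0
  (v - 0) = 18 / -2 = -9
  v = 0 + (-9) = -9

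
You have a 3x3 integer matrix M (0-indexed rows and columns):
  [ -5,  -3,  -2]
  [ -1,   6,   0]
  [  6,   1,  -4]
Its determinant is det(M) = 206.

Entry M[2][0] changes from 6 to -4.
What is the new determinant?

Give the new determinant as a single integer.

det is linear in row 2: changing M[2][0] by delta changes det by delta * cofactor(2,0).
Cofactor C_20 = (-1)^(2+0) * minor(2,0) = 12
Entry delta = -4 - 6 = -10
Det delta = -10 * 12 = -120
New det = 206 + -120 = 86

Answer: 86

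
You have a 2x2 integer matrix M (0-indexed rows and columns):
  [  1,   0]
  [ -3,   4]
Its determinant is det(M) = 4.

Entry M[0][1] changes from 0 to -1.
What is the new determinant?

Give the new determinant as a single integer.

det is linear in row 0: changing M[0][1] by delta changes det by delta * cofactor(0,1).
Cofactor C_01 = (-1)^(0+1) * minor(0,1) = 3
Entry delta = -1 - 0 = -1
Det delta = -1 * 3 = -3
New det = 4 + -3 = 1

Answer: 1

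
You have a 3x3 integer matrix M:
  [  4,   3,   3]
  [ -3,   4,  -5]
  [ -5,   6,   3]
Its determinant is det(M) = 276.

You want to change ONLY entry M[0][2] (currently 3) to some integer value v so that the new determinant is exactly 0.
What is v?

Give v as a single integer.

Answer: -135

Derivation:
det is linear in entry M[0][2]: det = old_det + (v - 3) * C_02
Cofactor C_02 = 2
Want det = 0: 276 + (v - 3) * 2 = 0
  (v - 3) = -276 / 2 = -138
  v = 3 + (-138) = -135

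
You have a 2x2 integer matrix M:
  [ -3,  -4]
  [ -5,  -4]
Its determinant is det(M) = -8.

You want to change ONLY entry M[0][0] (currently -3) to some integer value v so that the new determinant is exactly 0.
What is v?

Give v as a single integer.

det is linear in entry M[0][0]: det = old_det + (v - -3) * C_00
Cofactor C_00 = -4
Want det = 0: -8 + (v - -3) * -4 = 0
  (v - -3) = 8 / -4 = -2
  v = -3 + (-2) = -5

Answer: -5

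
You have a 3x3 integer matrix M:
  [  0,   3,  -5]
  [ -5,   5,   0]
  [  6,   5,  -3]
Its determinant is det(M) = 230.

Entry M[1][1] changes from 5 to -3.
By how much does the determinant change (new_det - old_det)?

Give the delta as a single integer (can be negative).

Answer: -240

Derivation:
Cofactor C_11 = 30
Entry delta = -3 - 5 = -8
Det delta = entry_delta * cofactor = -8 * 30 = -240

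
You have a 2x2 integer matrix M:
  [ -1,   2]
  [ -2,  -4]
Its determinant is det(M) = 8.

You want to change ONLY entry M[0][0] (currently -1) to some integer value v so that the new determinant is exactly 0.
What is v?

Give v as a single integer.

Answer: 1

Derivation:
det is linear in entry M[0][0]: det = old_det + (v - -1) * C_00
Cofactor C_00 = -4
Want det = 0: 8 + (v - -1) * -4 = 0
  (v - -1) = -8 / -4 = 2
  v = -1 + (2) = 1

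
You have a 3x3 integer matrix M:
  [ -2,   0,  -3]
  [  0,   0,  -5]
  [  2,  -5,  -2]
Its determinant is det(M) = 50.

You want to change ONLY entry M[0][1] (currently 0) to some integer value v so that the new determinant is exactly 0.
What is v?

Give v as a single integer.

Answer: 5

Derivation:
det is linear in entry M[0][1]: det = old_det + (v - 0) * C_01
Cofactor C_01 = -10
Want det = 0: 50 + (v - 0) * -10 = 0
  (v - 0) = -50 / -10 = 5
  v = 0 + (5) = 5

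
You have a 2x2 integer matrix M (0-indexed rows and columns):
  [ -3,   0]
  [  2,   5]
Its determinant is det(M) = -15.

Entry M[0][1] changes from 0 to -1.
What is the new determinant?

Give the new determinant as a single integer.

Answer: -13

Derivation:
det is linear in row 0: changing M[0][1] by delta changes det by delta * cofactor(0,1).
Cofactor C_01 = (-1)^(0+1) * minor(0,1) = -2
Entry delta = -1 - 0 = -1
Det delta = -1 * -2 = 2
New det = -15 + 2 = -13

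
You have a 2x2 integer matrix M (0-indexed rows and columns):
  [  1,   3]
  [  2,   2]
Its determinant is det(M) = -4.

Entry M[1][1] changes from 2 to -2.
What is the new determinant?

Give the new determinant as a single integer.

Answer: -8

Derivation:
det is linear in row 1: changing M[1][1] by delta changes det by delta * cofactor(1,1).
Cofactor C_11 = (-1)^(1+1) * minor(1,1) = 1
Entry delta = -2 - 2 = -4
Det delta = -4 * 1 = -4
New det = -4 + -4 = -8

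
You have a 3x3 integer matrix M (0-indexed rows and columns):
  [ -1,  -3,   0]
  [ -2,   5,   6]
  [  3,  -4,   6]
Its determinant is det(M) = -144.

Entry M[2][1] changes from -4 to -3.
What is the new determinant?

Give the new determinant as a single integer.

det is linear in row 2: changing M[2][1] by delta changes det by delta * cofactor(2,1).
Cofactor C_21 = (-1)^(2+1) * minor(2,1) = 6
Entry delta = -3 - -4 = 1
Det delta = 1 * 6 = 6
New det = -144 + 6 = -138

Answer: -138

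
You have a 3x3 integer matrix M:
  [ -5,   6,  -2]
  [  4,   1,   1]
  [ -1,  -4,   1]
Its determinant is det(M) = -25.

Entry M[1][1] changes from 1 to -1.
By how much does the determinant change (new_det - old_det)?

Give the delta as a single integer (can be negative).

Cofactor C_11 = -7
Entry delta = -1 - 1 = -2
Det delta = entry_delta * cofactor = -2 * -7 = 14

Answer: 14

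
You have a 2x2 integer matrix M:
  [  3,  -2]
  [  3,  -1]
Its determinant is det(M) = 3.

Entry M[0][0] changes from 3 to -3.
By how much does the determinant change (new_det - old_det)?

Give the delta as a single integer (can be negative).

Cofactor C_00 = -1
Entry delta = -3 - 3 = -6
Det delta = entry_delta * cofactor = -6 * -1 = 6

Answer: 6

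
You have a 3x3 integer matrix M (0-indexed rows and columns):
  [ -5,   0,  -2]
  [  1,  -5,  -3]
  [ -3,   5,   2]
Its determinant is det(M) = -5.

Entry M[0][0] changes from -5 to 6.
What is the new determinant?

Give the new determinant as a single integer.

det is linear in row 0: changing M[0][0] by delta changes det by delta * cofactor(0,0).
Cofactor C_00 = (-1)^(0+0) * minor(0,0) = 5
Entry delta = 6 - -5 = 11
Det delta = 11 * 5 = 55
New det = -5 + 55 = 50

Answer: 50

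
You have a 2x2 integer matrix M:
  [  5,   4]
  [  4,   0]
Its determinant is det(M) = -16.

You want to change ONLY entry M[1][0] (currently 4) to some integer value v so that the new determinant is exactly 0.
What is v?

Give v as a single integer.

Answer: 0

Derivation:
det is linear in entry M[1][0]: det = old_det + (v - 4) * C_10
Cofactor C_10 = -4
Want det = 0: -16 + (v - 4) * -4 = 0
  (v - 4) = 16 / -4 = -4
  v = 4 + (-4) = 0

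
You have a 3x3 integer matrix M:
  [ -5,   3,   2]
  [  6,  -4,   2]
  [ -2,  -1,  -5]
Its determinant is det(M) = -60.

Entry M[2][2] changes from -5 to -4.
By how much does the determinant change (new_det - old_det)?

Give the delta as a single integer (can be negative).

Cofactor C_22 = 2
Entry delta = -4 - -5 = 1
Det delta = entry_delta * cofactor = 1 * 2 = 2

Answer: 2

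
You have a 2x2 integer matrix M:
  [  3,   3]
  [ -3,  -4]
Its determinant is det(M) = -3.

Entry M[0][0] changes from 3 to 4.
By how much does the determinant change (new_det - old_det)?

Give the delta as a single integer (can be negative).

Cofactor C_00 = -4
Entry delta = 4 - 3 = 1
Det delta = entry_delta * cofactor = 1 * -4 = -4

Answer: -4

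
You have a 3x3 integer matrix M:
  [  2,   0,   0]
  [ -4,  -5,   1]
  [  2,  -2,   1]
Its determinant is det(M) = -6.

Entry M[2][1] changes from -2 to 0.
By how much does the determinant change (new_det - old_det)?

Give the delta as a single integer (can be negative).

Cofactor C_21 = -2
Entry delta = 0 - -2 = 2
Det delta = entry_delta * cofactor = 2 * -2 = -4

Answer: -4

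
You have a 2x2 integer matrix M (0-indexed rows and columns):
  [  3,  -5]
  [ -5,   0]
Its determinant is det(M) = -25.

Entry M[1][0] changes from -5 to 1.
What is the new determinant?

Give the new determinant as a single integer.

det is linear in row 1: changing M[1][0] by delta changes det by delta * cofactor(1,0).
Cofactor C_10 = (-1)^(1+0) * minor(1,0) = 5
Entry delta = 1 - -5 = 6
Det delta = 6 * 5 = 30
New det = -25 + 30 = 5

Answer: 5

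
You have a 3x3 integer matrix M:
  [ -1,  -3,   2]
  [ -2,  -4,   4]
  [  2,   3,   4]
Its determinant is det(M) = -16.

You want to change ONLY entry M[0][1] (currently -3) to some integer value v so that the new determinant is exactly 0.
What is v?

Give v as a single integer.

det is linear in entry M[0][1]: det = old_det + (v - -3) * C_01
Cofactor C_01 = 16
Want det = 0: -16 + (v - -3) * 16 = 0
  (v - -3) = 16 / 16 = 1
  v = -3 + (1) = -2

Answer: -2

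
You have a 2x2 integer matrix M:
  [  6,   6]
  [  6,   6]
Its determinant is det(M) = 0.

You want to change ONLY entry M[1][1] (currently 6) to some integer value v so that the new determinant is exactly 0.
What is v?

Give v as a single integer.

Answer: 6

Derivation:
det is linear in entry M[1][1]: det = old_det + (v - 6) * C_11
Cofactor C_11 = 6
Want det = 0: 0 + (v - 6) * 6 = 0
  (v - 6) = 0 / 6 = 0
  v = 6 + (0) = 6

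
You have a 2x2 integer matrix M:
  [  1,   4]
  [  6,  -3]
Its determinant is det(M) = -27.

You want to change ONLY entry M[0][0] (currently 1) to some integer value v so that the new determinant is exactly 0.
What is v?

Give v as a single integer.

Answer: -8

Derivation:
det is linear in entry M[0][0]: det = old_det + (v - 1) * C_00
Cofactor C_00 = -3
Want det = 0: -27 + (v - 1) * -3 = 0
  (v - 1) = 27 / -3 = -9
  v = 1 + (-9) = -8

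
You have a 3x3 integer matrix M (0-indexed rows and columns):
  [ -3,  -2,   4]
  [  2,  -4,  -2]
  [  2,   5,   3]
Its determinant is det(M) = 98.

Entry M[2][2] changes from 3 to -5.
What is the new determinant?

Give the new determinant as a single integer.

det is linear in row 2: changing M[2][2] by delta changes det by delta * cofactor(2,2).
Cofactor C_22 = (-1)^(2+2) * minor(2,2) = 16
Entry delta = -5 - 3 = -8
Det delta = -8 * 16 = -128
New det = 98 + -128 = -30

Answer: -30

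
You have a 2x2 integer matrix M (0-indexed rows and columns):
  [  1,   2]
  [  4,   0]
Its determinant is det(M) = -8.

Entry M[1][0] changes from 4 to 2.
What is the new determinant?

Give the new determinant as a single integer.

Answer: -4

Derivation:
det is linear in row 1: changing M[1][0] by delta changes det by delta * cofactor(1,0).
Cofactor C_10 = (-1)^(1+0) * minor(1,0) = -2
Entry delta = 2 - 4 = -2
Det delta = -2 * -2 = 4
New det = -8 + 4 = -4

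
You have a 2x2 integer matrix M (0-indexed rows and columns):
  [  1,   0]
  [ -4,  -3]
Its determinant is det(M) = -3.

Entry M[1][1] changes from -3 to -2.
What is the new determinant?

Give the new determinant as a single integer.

det is linear in row 1: changing M[1][1] by delta changes det by delta * cofactor(1,1).
Cofactor C_11 = (-1)^(1+1) * minor(1,1) = 1
Entry delta = -2 - -3 = 1
Det delta = 1 * 1 = 1
New det = -3 + 1 = -2

Answer: -2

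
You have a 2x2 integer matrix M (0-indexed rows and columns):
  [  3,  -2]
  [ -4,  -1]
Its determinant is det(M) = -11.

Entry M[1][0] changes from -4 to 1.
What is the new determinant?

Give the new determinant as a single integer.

det is linear in row 1: changing M[1][0] by delta changes det by delta * cofactor(1,0).
Cofactor C_10 = (-1)^(1+0) * minor(1,0) = 2
Entry delta = 1 - -4 = 5
Det delta = 5 * 2 = 10
New det = -11 + 10 = -1

Answer: -1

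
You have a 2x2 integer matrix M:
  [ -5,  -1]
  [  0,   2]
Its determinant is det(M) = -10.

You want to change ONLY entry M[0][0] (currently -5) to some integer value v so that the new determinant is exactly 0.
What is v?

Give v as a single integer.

det is linear in entry M[0][0]: det = old_det + (v - -5) * C_00
Cofactor C_00 = 2
Want det = 0: -10 + (v - -5) * 2 = 0
  (v - -5) = 10 / 2 = 5
  v = -5 + (5) = 0

Answer: 0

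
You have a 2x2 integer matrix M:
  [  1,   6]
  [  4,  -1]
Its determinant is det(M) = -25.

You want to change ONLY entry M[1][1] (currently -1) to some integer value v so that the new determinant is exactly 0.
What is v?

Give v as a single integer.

det is linear in entry M[1][1]: det = old_det + (v - -1) * C_11
Cofactor C_11 = 1
Want det = 0: -25 + (v - -1) * 1 = 0
  (v - -1) = 25 / 1 = 25
  v = -1 + (25) = 24

Answer: 24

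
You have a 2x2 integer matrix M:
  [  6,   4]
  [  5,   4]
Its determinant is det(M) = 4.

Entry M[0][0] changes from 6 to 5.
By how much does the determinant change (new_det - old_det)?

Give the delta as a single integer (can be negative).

Answer: -4

Derivation:
Cofactor C_00 = 4
Entry delta = 5 - 6 = -1
Det delta = entry_delta * cofactor = -1 * 4 = -4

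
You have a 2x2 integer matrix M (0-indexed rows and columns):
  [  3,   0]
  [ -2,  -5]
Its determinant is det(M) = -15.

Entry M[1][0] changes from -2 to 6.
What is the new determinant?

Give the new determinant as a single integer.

Answer: -15

Derivation:
det is linear in row 1: changing M[1][0] by delta changes det by delta * cofactor(1,0).
Cofactor C_10 = (-1)^(1+0) * minor(1,0) = 0
Entry delta = 6 - -2 = 8
Det delta = 8 * 0 = 0
New det = -15 + 0 = -15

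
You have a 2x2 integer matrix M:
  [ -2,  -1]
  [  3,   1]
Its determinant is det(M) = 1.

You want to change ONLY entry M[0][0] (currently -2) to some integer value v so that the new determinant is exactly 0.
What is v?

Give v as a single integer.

Answer: -3

Derivation:
det is linear in entry M[0][0]: det = old_det + (v - -2) * C_00
Cofactor C_00 = 1
Want det = 0: 1 + (v - -2) * 1 = 0
  (v - -2) = -1 / 1 = -1
  v = -2 + (-1) = -3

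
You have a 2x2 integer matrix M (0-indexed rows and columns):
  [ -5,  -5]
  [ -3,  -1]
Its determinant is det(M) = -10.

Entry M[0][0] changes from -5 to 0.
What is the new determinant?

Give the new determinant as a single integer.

Answer: -15

Derivation:
det is linear in row 0: changing M[0][0] by delta changes det by delta * cofactor(0,0).
Cofactor C_00 = (-1)^(0+0) * minor(0,0) = -1
Entry delta = 0 - -5 = 5
Det delta = 5 * -1 = -5
New det = -10 + -5 = -15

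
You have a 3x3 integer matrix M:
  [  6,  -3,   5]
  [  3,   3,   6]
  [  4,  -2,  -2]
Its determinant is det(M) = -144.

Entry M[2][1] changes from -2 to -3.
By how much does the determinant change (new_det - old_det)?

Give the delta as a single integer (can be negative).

Cofactor C_21 = -21
Entry delta = -3 - -2 = -1
Det delta = entry_delta * cofactor = -1 * -21 = 21

Answer: 21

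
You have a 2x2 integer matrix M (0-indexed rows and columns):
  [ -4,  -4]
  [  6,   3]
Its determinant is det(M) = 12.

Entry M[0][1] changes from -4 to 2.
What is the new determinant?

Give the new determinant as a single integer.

det is linear in row 0: changing M[0][1] by delta changes det by delta * cofactor(0,1).
Cofactor C_01 = (-1)^(0+1) * minor(0,1) = -6
Entry delta = 2 - -4 = 6
Det delta = 6 * -6 = -36
New det = 12 + -36 = -24

Answer: -24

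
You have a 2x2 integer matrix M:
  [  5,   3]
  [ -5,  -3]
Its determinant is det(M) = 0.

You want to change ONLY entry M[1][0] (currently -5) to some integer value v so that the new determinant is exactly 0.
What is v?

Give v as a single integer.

det is linear in entry M[1][0]: det = old_det + (v - -5) * C_10
Cofactor C_10 = -3
Want det = 0: 0 + (v - -5) * -3 = 0
  (v - -5) = 0 / -3 = 0
  v = -5 + (0) = -5

Answer: -5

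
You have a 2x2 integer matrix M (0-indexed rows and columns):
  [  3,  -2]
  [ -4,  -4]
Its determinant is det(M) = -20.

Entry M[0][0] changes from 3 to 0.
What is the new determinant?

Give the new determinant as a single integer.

Answer: -8

Derivation:
det is linear in row 0: changing M[0][0] by delta changes det by delta * cofactor(0,0).
Cofactor C_00 = (-1)^(0+0) * minor(0,0) = -4
Entry delta = 0 - 3 = -3
Det delta = -3 * -4 = 12
New det = -20 + 12 = -8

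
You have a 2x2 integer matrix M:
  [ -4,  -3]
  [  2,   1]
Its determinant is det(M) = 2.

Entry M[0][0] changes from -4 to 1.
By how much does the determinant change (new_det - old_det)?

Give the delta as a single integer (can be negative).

Answer: 5

Derivation:
Cofactor C_00 = 1
Entry delta = 1 - -4 = 5
Det delta = entry_delta * cofactor = 5 * 1 = 5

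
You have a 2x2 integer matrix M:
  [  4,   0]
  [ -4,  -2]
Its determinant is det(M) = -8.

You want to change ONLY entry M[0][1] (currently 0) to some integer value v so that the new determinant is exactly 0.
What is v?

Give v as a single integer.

det is linear in entry M[0][1]: det = old_det + (v - 0) * C_01
Cofactor C_01 = 4
Want det = 0: -8 + (v - 0) * 4 = 0
  (v - 0) = 8 / 4 = 2
  v = 0 + (2) = 2

Answer: 2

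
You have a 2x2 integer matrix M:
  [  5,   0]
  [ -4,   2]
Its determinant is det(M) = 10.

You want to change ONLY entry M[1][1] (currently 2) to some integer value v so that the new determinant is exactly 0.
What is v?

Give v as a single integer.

det is linear in entry M[1][1]: det = old_det + (v - 2) * C_11
Cofactor C_11 = 5
Want det = 0: 10 + (v - 2) * 5 = 0
  (v - 2) = -10 / 5 = -2
  v = 2 + (-2) = 0

Answer: 0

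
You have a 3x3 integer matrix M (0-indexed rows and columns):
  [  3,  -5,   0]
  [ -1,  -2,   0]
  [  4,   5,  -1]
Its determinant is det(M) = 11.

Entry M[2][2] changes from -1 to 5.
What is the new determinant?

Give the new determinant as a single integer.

Answer: -55

Derivation:
det is linear in row 2: changing M[2][2] by delta changes det by delta * cofactor(2,2).
Cofactor C_22 = (-1)^(2+2) * minor(2,2) = -11
Entry delta = 5 - -1 = 6
Det delta = 6 * -11 = -66
New det = 11 + -66 = -55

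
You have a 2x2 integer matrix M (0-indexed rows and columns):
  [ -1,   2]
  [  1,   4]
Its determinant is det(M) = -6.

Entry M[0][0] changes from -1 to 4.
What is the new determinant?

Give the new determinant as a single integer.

det is linear in row 0: changing M[0][0] by delta changes det by delta * cofactor(0,0).
Cofactor C_00 = (-1)^(0+0) * minor(0,0) = 4
Entry delta = 4 - -1 = 5
Det delta = 5 * 4 = 20
New det = -6 + 20 = 14

Answer: 14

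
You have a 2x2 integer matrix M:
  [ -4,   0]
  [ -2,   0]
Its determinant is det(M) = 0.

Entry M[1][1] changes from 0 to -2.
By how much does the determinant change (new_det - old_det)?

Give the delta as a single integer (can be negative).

Cofactor C_11 = -4
Entry delta = -2 - 0 = -2
Det delta = entry_delta * cofactor = -2 * -4 = 8

Answer: 8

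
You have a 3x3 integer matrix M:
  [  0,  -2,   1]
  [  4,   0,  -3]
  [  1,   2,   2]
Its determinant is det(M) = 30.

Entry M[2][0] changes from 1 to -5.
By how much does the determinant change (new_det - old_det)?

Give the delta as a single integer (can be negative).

Answer: -36

Derivation:
Cofactor C_20 = 6
Entry delta = -5 - 1 = -6
Det delta = entry_delta * cofactor = -6 * 6 = -36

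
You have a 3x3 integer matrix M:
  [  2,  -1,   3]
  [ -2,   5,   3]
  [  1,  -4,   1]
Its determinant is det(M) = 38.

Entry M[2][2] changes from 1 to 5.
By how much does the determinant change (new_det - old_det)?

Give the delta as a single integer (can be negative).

Cofactor C_22 = 8
Entry delta = 5 - 1 = 4
Det delta = entry_delta * cofactor = 4 * 8 = 32

Answer: 32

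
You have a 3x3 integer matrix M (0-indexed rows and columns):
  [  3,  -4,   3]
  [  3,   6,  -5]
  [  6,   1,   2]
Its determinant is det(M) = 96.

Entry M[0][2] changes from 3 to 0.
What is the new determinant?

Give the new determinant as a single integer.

Answer: 195

Derivation:
det is linear in row 0: changing M[0][2] by delta changes det by delta * cofactor(0,2).
Cofactor C_02 = (-1)^(0+2) * minor(0,2) = -33
Entry delta = 0 - 3 = -3
Det delta = -3 * -33 = 99
New det = 96 + 99 = 195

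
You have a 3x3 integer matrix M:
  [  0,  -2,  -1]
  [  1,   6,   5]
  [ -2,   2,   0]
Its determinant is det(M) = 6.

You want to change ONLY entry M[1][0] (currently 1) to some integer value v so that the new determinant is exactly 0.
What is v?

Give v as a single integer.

det is linear in entry M[1][0]: det = old_det + (v - 1) * C_10
Cofactor C_10 = -2
Want det = 0: 6 + (v - 1) * -2 = 0
  (v - 1) = -6 / -2 = 3
  v = 1 + (3) = 4

Answer: 4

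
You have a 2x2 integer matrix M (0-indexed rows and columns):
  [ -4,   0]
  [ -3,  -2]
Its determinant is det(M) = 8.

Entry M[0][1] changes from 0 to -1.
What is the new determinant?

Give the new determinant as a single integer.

det is linear in row 0: changing M[0][1] by delta changes det by delta * cofactor(0,1).
Cofactor C_01 = (-1)^(0+1) * minor(0,1) = 3
Entry delta = -1 - 0 = -1
Det delta = -1 * 3 = -3
New det = 8 + -3 = 5

Answer: 5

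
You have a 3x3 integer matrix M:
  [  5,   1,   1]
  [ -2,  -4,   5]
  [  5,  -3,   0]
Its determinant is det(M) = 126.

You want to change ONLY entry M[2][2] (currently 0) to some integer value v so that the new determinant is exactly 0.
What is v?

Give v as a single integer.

det is linear in entry M[2][2]: det = old_det + (v - 0) * C_22
Cofactor C_22 = -18
Want det = 0: 126 + (v - 0) * -18 = 0
  (v - 0) = -126 / -18 = 7
  v = 0 + (7) = 7

Answer: 7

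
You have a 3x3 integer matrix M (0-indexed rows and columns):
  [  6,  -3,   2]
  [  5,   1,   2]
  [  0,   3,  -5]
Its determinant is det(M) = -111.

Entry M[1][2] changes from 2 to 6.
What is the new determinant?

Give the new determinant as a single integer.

det is linear in row 1: changing M[1][2] by delta changes det by delta * cofactor(1,2).
Cofactor C_12 = (-1)^(1+2) * minor(1,2) = -18
Entry delta = 6 - 2 = 4
Det delta = 4 * -18 = -72
New det = -111 + -72 = -183

Answer: -183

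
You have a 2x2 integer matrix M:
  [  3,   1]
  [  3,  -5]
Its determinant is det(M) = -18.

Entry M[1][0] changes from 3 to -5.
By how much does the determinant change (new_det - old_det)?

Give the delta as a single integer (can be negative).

Answer: 8

Derivation:
Cofactor C_10 = -1
Entry delta = -5 - 3 = -8
Det delta = entry_delta * cofactor = -8 * -1 = 8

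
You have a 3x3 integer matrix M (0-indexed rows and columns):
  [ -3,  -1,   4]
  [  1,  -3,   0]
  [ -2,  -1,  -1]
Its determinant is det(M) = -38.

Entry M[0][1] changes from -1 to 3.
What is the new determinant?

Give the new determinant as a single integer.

Answer: -34

Derivation:
det is linear in row 0: changing M[0][1] by delta changes det by delta * cofactor(0,1).
Cofactor C_01 = (-1)^(0+1) * minor(0,1) = 1
Entry delta = 3 - -1 = 4
Det delta = 4 * 1 = 4
New det = -38 + 4 = -34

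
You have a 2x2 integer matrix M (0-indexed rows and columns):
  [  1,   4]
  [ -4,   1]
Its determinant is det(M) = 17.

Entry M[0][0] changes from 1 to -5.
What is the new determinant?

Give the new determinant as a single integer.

Answer: 11

Derivation:
det is linear in row 0: changing M[0][0] by delta changes det by delta * cofactor(0,0).
Cofactor C_00 = (-1)^(0+0) * minor(0,0) = 1
Entry delta = -5 - 1 = -6
Det delta = -6 * 1 = -6
New det = 17 + -6 = 11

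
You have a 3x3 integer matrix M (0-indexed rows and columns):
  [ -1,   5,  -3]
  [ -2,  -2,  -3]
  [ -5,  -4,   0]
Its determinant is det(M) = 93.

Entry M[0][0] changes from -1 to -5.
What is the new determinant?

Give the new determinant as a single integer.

det is linear in row 0: changing M[0][0] by delta changes det by delta * cofactor(0,0).
Cofactor C_00 = (-1)^(0+0) * minor(0,0) = -12
Entry delta = -5 - -1 = -4
Det delta = -4 * -12 = 48
New det = 93 + 48 = 141

Answer: 141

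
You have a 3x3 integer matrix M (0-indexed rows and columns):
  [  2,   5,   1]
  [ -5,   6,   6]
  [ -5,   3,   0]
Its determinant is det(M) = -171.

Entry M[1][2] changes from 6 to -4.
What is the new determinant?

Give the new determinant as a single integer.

Answer: 139

Derivation:
det is linear in row 1: changing M[1][2] by delta changes det by delta * cofactor(1,2).
Cofactor C_12 = (-1)^(1+2) * minor(1,2) = -31
Entry delta = -4 - 6 = -10
Det delta = -10 * -31 = 310
New det = -171 + 310 = 139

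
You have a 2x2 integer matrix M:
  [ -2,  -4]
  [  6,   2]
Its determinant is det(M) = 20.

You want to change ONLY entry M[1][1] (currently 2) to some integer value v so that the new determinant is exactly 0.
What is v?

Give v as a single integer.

det is linear in entry M[1][1]: det = old_det + (v - 2) * C_11
Cofactor C_11 = -2
Want det = 0: 20 + (v - 2) * -2 = 0
  (v - 2) = -20 / -2 = 10
  v = 2 + (10) = 12

Answer: 12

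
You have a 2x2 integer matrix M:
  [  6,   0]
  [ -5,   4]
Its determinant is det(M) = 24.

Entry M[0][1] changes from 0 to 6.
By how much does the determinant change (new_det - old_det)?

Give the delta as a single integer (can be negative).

Answer: 30

Derivation:
Cofactor C_01 = 5
Entry delta = 6 - 0 = 6
Det delta = entry_delta * cofactor = 6 * 5 = 30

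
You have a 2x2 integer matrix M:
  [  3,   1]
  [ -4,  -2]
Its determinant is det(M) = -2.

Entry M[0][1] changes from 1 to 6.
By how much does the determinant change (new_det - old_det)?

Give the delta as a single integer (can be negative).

Cofactor C_01 = 4
Entry delta = 6 - 1 = 5
Det delta = entry_delta * cofactor = 5 * 4 = 20

Answer: 20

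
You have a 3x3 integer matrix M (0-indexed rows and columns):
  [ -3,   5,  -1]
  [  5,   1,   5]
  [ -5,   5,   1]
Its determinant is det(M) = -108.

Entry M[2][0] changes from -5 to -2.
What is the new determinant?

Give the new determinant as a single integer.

Answer: -30

Derivation:
det is linear in row 2: changing M[2][0] by delta changes det by delta * cofactor(2,0).
Cofactor C_20 = (-1)^(2+0) * minor(2,0) = 26
Entry delta = -2 - -5 = 3
Det delta = 3 * 26 = 78
New det = -108 + 78 = -30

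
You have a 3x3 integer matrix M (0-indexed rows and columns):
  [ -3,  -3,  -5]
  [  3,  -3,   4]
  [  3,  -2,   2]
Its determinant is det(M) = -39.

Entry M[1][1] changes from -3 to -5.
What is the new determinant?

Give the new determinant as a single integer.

det is linear in row 1: changing M[1][1] by delta changes det by delta * cofactor(1,1).
Cofactor C_11 = (-1)^(1+1) * minor(1,1) = 9
Entry delta = -5 - -3 = -2
Det delta = -2 * 9 = -18
New det = -39 + -18 = -57

Answer: -57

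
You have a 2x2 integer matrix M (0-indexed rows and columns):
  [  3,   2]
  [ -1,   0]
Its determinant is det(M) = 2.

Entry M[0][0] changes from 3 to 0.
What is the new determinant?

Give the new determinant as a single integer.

det is linear in row 0: changing M[0][0] by delta changes det by delta * cofactor(0,0).
Cofactor C_00 = (-1)^(0+0) * minor(0,0) = 0
Entry delta = 0 - 3 = -3
Det delta = -3 * 0 = 0
New det = 2 + 0 = 2

Answer: 2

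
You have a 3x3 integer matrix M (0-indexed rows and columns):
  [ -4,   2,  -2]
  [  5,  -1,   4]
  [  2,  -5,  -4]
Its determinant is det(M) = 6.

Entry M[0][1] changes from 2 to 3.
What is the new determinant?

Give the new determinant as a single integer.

det is linear in row 0: changing M[0][1] by delta changes det by delta * cofactor(0,1).
Cofactor C_01 = (-1)^(0+1) * minor(0,1) = 28
Entry delta = 3 - 2 = 1
Det delta = 1 * 28 = 28
New det = 6 + 28 = 34

Answer: 34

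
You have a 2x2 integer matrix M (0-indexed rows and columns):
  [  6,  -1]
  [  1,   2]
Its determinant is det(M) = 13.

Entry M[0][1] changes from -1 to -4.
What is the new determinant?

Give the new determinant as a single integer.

det is linear in row 0: changing M[0][1] by delta changes det by delta * cofactor(0,1).
Cofactor C_01 = (-1)^(0+1) * minor(0,1) = -1
Entry delta = -4 - -1 = -3
Det delta = -3 * -1 = 3
New det = 13 + 3 = 16

Answer: 16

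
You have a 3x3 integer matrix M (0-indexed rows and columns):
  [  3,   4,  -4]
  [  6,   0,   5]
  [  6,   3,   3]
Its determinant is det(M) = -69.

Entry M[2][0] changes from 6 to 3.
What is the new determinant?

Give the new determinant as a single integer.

det is linear in row 2: changing M[2][0] by delta changes det by delta * cofactor(2,0).
Cofactor C_20 = (-1)^(2+0) * minor(2,0) = 20
Entry delta = 3 - 6 = -3
Det delta = -3 * 20 = -60
New det = -69 + -60 = -129

Answer: -129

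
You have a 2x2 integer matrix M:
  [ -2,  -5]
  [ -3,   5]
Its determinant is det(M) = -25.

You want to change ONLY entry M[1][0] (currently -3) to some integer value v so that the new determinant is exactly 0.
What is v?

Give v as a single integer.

det is linear in entry M[1][0]: det = old_det + (v - -3) * C_10
Cofactor C_10 = 5
Want det = 0: -25 + (v - -3) * 5 = 0
  (v - -3) = 25 / 5 = 5
  v = -3 + (5) = 2

Answer: 2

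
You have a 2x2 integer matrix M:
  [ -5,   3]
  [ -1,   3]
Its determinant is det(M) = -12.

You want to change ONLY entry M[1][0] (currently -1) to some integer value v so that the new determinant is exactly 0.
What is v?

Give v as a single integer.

Answer: -5

Derivation:
det is linear in entry M[1][0]: det = old_det + (v - -1) * C_10
Cofactor C_10 = -3
Want det = 0: -12 + (v - -1) * -3 = 0
  (v - -1) = 12 / -3 = -4
  v = -1 + (-4) = -5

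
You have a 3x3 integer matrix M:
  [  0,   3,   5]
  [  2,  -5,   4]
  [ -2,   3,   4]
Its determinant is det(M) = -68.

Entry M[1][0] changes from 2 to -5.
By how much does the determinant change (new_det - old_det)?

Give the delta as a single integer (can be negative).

Answer: -21

Derivation:
Cofactor C_10 = 3
Entry delta = -5 - 2 = -7
Det delta = entry_delta * cofactor = -7 * 3 = -21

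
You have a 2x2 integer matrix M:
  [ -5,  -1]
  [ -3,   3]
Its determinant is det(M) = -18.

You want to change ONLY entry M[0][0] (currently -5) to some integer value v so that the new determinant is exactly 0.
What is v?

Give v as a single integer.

det is linear in entry M[0][0]: det = old_det + (v - -5) * C_00
Cofactor C_00 = 3
Want det = 0: -18 + (v - -5) * 3 = 0
  (v - -5) = 18 / 3 = 6
  v = -5 + (6) = 1

Answer: 1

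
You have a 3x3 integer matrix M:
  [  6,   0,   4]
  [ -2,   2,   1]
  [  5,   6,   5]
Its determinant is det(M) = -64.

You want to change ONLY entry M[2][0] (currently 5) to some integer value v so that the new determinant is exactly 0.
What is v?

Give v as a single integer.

det is linear in entry M[2][0]: det = old_det + (v - 5) * C_20
Cofactor C_20 = -8
Want det = 0: -64 + (v - 5) * -8 = 0
  (v - 5) = 64 / -8 = -8
  v = 5 + (-8) = -3

Answer: -3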